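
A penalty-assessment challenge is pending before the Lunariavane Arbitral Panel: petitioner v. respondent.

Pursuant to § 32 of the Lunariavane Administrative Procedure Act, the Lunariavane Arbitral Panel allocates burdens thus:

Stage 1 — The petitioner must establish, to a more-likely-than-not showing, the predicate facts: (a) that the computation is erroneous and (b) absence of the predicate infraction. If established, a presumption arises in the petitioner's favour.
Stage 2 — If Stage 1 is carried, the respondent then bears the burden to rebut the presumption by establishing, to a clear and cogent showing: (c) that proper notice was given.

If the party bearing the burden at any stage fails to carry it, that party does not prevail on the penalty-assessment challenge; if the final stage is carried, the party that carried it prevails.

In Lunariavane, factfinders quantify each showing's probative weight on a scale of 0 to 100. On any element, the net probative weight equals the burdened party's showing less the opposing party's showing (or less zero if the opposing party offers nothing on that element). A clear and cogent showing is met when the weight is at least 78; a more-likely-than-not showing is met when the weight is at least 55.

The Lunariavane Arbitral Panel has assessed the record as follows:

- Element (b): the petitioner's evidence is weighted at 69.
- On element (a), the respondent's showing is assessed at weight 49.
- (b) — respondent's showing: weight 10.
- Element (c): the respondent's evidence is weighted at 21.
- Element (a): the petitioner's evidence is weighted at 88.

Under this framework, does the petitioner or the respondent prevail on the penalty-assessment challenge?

Stage 1 (petitioner, a more-likely-than-not showing, weight is at least 55): (a) net 88−49=39 < 55 — fails; (b) net 69−10=59 ≥ 55 — meets.
  Stage 1 not carried; the petitioner fails its burden.
The analysis ends at Stage 1; the respondent prevails.

respondent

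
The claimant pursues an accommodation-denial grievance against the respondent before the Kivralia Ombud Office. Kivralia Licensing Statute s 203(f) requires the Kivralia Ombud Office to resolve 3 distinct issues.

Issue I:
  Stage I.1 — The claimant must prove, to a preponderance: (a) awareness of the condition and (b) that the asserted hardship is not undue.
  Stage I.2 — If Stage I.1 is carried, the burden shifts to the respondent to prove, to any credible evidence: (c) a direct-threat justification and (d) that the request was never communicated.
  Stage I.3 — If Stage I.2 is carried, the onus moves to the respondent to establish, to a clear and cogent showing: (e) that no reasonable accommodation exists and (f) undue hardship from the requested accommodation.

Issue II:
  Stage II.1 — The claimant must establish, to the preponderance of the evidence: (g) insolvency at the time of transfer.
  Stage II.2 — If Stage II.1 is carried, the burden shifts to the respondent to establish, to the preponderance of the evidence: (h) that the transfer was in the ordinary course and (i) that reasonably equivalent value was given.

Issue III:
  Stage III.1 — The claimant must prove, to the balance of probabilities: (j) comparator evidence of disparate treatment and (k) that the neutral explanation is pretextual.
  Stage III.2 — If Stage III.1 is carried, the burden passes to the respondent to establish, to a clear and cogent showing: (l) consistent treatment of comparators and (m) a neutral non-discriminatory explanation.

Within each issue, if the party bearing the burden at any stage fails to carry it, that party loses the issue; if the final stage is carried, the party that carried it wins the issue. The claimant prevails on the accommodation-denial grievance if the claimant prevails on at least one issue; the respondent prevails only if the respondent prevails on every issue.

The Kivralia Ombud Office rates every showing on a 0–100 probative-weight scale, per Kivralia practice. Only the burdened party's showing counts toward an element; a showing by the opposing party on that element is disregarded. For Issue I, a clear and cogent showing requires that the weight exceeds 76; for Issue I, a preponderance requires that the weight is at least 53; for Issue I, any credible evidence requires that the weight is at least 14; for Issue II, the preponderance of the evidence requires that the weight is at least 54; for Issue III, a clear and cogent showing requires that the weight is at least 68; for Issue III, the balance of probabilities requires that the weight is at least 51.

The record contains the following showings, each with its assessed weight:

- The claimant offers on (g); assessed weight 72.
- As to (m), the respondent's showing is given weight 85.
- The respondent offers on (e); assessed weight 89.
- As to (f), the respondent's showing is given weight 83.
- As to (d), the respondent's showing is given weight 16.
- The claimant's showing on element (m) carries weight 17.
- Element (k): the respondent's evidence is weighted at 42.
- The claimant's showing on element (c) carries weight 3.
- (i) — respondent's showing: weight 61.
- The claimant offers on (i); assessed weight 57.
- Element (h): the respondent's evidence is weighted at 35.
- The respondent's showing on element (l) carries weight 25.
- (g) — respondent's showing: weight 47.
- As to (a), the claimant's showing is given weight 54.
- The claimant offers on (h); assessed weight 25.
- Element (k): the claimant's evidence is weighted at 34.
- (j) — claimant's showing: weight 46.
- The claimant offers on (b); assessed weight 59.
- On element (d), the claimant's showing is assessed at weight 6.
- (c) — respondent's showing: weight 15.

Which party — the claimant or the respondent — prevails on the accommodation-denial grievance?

— Issue I —
At Stage I.1 the claimant must meet a preponderance (weight is at least 53): on (a) the weight is 54, ≥ 53, so (a) meets the standard; on (b) the weight is 59, which does reach 53, so (b) meets the standard.
  Stage I.1 carried; the burden shifts to the respondent.
At Stage I.2 the respondent must meet any credible evidence (weight is at least 14): on (c) the weight is 15 (the claimant's 3 is given no effect), ≥ 14, so (c) meets the standard; on (d) the weight is 16 (the claimant's 6 is given no effect), which does reach 14, so (d) meets the standard.
  Stage I.2 is satisfied; the respondent continues to bear the burden.
At Stage I.3 the respondent must meet a clear and cogent showing (weight exceeds 76): on (e) the weight is 89, > 76, so (e) meets the standard; on (f) the weight is 83, > 76, so (f) meets the standard.
  Stage I.3 carried; the final stage is satisfied.
All stages carried — the respondent prevails on this issue.
— Issue II —
Stage II.1 — burden on claimant; standard: the preponderance of the evidence (weight is at least 54).
    (g): 72 (respondent's 47 disregarded) ≥ 54 [met]
  Stage II.1 carried; the burden shifts to the respondent.
Stage II.2 — burden on respondent; standard: the preponderance of the evidence (weight is at least 54).
    (h): 35 (claimant's 25 disregarded) < 54 [not met]
    (i): 61 (claimant's 57 disregarded) ≥ 54 [met]
  Stage II.2 not carried; the respondent fails its burden.
So the claimant prevails on this issue.
— Issue III —
Stage III.1 — burden on claimant; standard: the balance of probabilities (weight is at least 51).
    (j): 46 < 51 [not met]
    (k): 34 (respondent's 42 disregarded) < 51 [not met]
  Not every element is met, so the claimant fails to carry Stage III.1.
The analysis ends at Stage III.1; the respondent prevails on this issue.
Per-issue: Issue I → respondent; Issue II → claimant; Issue III → respondent. The claimant must prevail on at least one issue; overall, the claimant prevails.

claimant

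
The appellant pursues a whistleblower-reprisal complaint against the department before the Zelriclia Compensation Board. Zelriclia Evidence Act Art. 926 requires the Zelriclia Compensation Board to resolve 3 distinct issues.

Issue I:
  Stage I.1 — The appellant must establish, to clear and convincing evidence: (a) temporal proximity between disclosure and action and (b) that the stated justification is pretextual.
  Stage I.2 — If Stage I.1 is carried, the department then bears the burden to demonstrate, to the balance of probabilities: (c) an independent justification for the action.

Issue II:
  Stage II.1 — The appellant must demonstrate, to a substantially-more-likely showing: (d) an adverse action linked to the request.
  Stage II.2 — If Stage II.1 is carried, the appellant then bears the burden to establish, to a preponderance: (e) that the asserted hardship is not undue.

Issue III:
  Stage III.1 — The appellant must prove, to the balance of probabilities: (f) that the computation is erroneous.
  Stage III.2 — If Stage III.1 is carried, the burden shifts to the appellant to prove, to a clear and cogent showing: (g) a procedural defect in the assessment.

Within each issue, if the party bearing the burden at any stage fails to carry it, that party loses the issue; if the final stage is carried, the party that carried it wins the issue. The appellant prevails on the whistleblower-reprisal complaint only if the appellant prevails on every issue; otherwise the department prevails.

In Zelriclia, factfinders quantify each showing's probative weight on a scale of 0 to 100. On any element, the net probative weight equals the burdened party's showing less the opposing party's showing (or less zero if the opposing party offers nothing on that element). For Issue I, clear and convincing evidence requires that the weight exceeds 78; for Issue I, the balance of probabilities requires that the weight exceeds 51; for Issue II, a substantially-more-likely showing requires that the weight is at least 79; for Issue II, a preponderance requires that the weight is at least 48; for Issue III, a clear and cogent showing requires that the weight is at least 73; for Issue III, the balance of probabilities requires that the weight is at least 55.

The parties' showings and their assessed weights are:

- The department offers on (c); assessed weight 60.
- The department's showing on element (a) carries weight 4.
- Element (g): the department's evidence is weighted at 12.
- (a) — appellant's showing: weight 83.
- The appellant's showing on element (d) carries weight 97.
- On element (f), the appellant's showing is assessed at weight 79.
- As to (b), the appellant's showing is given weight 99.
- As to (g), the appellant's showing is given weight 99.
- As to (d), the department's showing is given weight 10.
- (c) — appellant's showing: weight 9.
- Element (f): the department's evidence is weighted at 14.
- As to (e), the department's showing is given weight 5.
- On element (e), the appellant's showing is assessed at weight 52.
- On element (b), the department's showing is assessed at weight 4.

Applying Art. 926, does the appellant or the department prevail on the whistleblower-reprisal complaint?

department

— Issue I —
Stage I.1 (appellant, clear and convincing evidence, weight exceeds 78): (a) net 83−4=79 > 78 — meets; (b) net 99−4=95 > 78 — meets.
  Stage I.1 is satisfied; the onus moves to the department.
Stage I.2 (department, the balance of probabilities, weight exceeds 51): (c) net 60−9=51 ≤ 51 — fails.
  Not every element is met, so the department fails to carry Stage I.2.
The analysis ends at Stage I.2; the appellant prevails on this issue.
— Issue II —
At Stage II.1 the appellant must meet a substantially-more-likely showing (weight is at least 79): on (d) the weight is 97 less the opposing 10 gives net 87, which does reach 79, so (d) meets the standard.
  Stage II.1 carried; the burden remains with the appellant.
At Stage II.2 the appellant must meet a preponderance (weight is at least 48): on (e) the weight is 52 less the opposing 5 gives net 47, which does not reach 48, so (e) does not meet the standard.
  Not every element is met, so the appellant fails to carry Stage II.2.
So the department prevails on this issue.
— Issue III —
Stage III.1 — burden on appellant; standard: the balance of probabilities (weight is at least 55).
    (f): 79 − 14 = 65 ≥ 55 [met]
  All elements met. The appellant retains the burden for Stage III.2.
Stage III.2 — burden on appellant; standard: a clear and cogent showing (weight is at least 73).
    (g): 99 − 12 = 87 ≥ 73 [met]
  Stage III.2 carried; the final stage is satisfied.
All stages carried — the appellant prevails on this issue.
Per-issue: Issue I → appellant; Issue II → department; Issue III → appellant. The appellant must prevail on every issue; overall, the department prevails.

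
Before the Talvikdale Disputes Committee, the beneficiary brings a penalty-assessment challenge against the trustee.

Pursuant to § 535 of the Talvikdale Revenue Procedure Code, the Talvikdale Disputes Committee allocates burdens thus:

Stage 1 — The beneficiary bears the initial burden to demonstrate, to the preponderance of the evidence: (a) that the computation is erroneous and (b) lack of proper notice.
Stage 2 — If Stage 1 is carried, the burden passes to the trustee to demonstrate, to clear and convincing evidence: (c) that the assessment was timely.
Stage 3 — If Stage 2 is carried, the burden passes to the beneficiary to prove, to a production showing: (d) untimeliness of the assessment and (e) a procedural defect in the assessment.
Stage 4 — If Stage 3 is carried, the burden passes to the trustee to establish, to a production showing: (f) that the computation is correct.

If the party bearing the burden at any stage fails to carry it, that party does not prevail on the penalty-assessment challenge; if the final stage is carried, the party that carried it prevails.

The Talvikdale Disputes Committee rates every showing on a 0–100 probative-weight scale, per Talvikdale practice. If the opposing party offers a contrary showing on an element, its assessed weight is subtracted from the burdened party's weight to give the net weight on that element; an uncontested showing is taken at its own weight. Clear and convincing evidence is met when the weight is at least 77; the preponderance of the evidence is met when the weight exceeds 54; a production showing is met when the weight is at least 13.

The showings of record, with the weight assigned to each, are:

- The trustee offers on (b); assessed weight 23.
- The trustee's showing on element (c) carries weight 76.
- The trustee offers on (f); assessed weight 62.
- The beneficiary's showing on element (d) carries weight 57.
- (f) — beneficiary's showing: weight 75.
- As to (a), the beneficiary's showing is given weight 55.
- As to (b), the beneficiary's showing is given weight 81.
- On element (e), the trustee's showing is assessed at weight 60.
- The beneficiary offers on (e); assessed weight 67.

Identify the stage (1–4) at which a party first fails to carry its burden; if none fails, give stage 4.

At Stage 1 the beneficiary must meet the preponderance of the evidence (weight exceeds 54): on (a) the weight is 55, > 54, so (a) meets the standard; on (b) the weight is 81 less the opposing 23 gives net 58, > 54, so (b) meets the standard.
  Stage 1 is satisfied; the onus moves to the trustee.
At Stage 2 the trustee must meet clear and convincing evidence (weight is at least 77): on (c) the weight is 76, < 77, so (c) does not meet the standard.
  Not every element is met, so the trustee fails to carry Stage 2.
The beneficiary prevails.

stage 2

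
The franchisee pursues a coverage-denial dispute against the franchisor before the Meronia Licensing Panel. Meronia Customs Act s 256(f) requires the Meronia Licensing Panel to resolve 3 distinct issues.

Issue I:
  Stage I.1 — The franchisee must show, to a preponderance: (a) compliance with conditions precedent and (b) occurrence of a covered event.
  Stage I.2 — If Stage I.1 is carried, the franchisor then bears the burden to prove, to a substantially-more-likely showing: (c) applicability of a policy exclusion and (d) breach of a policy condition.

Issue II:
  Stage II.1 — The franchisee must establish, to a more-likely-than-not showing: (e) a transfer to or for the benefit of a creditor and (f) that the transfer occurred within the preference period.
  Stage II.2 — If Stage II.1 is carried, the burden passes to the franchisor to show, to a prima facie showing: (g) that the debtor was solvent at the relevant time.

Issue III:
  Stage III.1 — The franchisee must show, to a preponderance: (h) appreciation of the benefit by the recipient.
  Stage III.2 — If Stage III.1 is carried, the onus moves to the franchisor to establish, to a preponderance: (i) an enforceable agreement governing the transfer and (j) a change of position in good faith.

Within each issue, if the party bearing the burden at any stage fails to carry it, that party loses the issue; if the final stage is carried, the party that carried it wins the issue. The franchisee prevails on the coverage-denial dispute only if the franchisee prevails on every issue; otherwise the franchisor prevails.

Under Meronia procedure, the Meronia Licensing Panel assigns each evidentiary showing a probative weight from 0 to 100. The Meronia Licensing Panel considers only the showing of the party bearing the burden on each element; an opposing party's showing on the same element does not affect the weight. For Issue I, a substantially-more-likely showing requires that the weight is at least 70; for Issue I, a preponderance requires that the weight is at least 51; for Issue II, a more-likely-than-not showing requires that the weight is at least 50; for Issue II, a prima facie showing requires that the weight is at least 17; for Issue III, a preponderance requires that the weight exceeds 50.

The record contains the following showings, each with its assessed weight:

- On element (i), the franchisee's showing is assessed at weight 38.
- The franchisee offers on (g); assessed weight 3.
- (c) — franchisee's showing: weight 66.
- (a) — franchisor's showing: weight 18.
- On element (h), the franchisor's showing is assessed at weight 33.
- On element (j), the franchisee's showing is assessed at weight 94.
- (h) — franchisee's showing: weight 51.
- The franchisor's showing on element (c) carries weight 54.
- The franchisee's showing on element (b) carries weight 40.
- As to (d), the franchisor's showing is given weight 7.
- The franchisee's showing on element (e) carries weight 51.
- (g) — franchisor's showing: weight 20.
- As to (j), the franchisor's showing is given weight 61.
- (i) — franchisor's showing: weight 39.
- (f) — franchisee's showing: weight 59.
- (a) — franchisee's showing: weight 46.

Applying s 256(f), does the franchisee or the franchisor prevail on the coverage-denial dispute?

— Issue I —
At Stage I.1 the franchisee must meet a preponderance (weight is at least 51): on (a) the weight is 46 (the franchisor's 18 is given no effect), which does not reach 51, so (a) does not meet the standard; on (b) the weight is 40, < 51, so (b) does not meet the standard.
  The franchisee does not carry Stage I.1.
So the franchisor prevails on this issue.
— Issue II —
At Stage II.1 the franchisee must meet a more-likely-than-not showing (weight is at least 50): on (e) the weight is 51, which does reach 50, so (e) meets the standard; on (f) the weight is 59, which does reach 50, so (f) meets the standard.
  Stage II.1 carried; the burden shifts to the franchisor.
At Stage II.2 the franchisor must meet a prima facie showing (weight is at least 17): on (g) the weight is 20 (the franchisee's 3 is given no effect), which does reach 17, so (g) meets the standard.
  The franchisor carries the last stage.
All stages carried — the franchisor prevails on this issue.
— Issue III —
Stage III.1 (franchisee, a preponderance, weight exceeds 50): (h) 51 (franchisor's 33 disregarded) > 50 — meets.
  Stage III.1 carried; the burden shifts to the franchisor.
Stage III.2 (franchisor, a preponderance, weight exceeds 50): (i) 39 (franchisee's 38 disregarded) ≤ 50 — fails; (j) 61 (franchisee's 94 disregarded) > 50 — meets.
  Not every element is met, so the franchisor fails to carry Stage III.2.
The franchisee prevails on this issue.
Per-issue: Issue I → franchisor; Issue II → franchisor; Issue III → franchisee. The franchisee must prevail on every issue; overall, the franchisor prevails.

franchisor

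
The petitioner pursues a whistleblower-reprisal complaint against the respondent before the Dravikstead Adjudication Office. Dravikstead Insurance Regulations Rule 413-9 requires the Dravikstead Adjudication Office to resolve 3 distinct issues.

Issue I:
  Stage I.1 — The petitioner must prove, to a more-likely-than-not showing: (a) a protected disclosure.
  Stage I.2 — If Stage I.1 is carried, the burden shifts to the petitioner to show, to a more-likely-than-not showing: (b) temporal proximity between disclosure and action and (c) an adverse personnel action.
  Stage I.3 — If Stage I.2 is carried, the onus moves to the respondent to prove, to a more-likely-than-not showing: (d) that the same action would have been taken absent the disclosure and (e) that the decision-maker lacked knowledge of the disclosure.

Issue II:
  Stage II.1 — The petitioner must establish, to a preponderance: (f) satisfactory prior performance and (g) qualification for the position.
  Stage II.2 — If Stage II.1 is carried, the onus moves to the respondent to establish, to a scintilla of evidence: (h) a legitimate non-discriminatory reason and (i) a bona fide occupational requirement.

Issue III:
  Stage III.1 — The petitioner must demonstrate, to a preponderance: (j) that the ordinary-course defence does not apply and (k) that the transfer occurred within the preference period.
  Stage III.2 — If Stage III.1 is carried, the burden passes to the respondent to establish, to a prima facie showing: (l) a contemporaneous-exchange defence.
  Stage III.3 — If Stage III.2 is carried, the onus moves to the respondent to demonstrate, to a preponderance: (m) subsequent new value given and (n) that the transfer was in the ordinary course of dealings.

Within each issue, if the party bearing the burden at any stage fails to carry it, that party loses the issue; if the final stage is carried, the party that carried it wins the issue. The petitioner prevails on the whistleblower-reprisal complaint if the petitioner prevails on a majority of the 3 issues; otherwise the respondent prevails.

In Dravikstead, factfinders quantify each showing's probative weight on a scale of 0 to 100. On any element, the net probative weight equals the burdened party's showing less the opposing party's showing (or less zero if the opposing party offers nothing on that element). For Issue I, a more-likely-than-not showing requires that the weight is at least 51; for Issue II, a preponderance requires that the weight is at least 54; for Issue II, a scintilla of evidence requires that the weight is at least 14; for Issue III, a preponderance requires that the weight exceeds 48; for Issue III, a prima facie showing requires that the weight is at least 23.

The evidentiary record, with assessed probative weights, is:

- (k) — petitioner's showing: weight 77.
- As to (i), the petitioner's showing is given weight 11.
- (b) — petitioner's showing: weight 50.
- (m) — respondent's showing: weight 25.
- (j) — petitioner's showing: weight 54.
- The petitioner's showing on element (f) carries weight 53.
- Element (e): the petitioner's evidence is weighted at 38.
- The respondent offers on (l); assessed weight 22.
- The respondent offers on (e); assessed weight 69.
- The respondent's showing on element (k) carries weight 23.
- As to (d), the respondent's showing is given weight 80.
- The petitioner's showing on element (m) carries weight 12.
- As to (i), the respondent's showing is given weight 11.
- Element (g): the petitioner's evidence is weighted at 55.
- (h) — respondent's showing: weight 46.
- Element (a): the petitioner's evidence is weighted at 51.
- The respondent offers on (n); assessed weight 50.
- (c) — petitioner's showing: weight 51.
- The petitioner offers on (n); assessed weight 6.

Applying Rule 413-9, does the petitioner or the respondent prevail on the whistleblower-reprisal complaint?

respondent

— Issue I —
Stage I.1 — burden on petitioner; standard: a more-likely-than-not showing (weight is at least 51).
    (a): 51 ≥ 51 [met]
  All elements met. The petitioner retains the burden for Stage I.2.
Stage I.2 — burden on petitioner; standard: a more-likely-than-not showing (weight is at least 51).
    (b): 50 < 51 [not met]
    (c): 51 ≥ 51 [met]
  The petitioner does not carry Stage I.2.
The respondent prevails on this issue.
— Issue II —
At Stage II.1 the petitioner must meet a preponderance (weight is at least 54): on (f) the weight is 53, < 54, so (f) does not meet the standard; on (g) the weight is 55, ≥ 54, so (g) meets the standard.
  Not every element is met, so the petitioner fails to carry Stage II.1.
The respondent prevails on this issue.
— Issue III —
At Stage III.1 the petitioner must meet a preponderance (weight exceeds 48): on (j) the weight is 54, > 48, so (j) meets the standard; on (k) the weight is 77 less the opposing 23 gives net 54, > 48, so (k) meets the standard.
  Stage III.1 is satisfied; the onus moves to the respondent.
At Stage III.2 the respondent must meet a prima facie showing (weight is at least 23): on (l) the weight is 22, which does not reach 23, so (l) does not meet the standard.
  The respondent does not carry Stage III.2.
The petitioner prevails on this issue.
Per-issue: Issue I → respondent; Issue II → respondent; Issue III → petitioner. The petitioner must prevail on a majority of issues; overall, the respondent prevails.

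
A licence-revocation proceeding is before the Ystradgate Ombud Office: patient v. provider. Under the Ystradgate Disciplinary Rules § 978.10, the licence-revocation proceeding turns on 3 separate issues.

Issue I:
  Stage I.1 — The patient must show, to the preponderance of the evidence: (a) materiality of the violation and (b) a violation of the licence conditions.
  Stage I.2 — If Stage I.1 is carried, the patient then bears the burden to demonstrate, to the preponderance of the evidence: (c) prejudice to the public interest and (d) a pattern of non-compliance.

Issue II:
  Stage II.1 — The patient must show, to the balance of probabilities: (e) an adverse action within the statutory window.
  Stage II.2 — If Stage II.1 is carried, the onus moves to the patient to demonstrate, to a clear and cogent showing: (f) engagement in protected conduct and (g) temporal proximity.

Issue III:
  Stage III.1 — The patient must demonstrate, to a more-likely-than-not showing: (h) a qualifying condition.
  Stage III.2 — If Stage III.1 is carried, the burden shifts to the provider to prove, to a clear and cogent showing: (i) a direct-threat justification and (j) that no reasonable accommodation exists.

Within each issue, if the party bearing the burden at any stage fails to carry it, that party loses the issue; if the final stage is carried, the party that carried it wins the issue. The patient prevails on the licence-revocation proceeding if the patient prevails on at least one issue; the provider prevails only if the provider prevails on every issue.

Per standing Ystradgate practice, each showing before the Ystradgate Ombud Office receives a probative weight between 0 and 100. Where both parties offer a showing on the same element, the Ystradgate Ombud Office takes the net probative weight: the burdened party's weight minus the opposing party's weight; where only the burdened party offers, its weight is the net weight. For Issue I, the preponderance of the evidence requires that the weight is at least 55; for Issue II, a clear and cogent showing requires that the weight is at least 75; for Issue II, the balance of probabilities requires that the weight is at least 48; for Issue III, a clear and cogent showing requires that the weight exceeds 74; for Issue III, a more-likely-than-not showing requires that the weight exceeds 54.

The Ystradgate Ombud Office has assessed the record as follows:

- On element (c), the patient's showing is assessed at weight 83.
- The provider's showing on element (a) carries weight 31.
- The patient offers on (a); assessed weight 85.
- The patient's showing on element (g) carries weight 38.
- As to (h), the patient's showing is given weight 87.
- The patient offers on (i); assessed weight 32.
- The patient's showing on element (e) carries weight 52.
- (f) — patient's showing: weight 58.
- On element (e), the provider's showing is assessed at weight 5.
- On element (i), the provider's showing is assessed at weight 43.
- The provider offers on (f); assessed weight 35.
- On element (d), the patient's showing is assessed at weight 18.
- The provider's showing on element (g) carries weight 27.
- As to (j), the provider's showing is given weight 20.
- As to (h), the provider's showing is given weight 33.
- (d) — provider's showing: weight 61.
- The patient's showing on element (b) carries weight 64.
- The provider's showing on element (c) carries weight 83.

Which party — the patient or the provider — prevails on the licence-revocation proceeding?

provider

— Issue I —
At Stage I.1 the patient must meet the preponderance of the evidence (weight is at least 55): on (a) the weight is 85 less the opposing 31 gives net 54, which does not reach 55, so (a) does not meet the standard; on (b) the weight is 64, which does reach 55, so (b) meets the standard.
  Not every element is met, so the patient fails to carry Stage I.1.
So the provider prevails on this issue.
— Issue II —
Stage II.1 — burden on patient; standard: the balance of probabilities (weight is at least 48).
    (e): 52 − 5 = 47 < 48 [not met]
  Not every element is met, so the patient fails to carry Stage II.1.
So the provider prevails on this issue.
— Issue III —
Stage III.1 (patient, a more-likely-than-not showing, weight exceeds 54): (h) net 87−33=54 ≤ 54 — fails.
  The patient does not carry Stage III.1.
The provider prevails on this issue.
Per-issue: Issue I → provider; Issue II → provider; Issue III → provider. The patient must prevail on at least one issue; overall, the provider prevails.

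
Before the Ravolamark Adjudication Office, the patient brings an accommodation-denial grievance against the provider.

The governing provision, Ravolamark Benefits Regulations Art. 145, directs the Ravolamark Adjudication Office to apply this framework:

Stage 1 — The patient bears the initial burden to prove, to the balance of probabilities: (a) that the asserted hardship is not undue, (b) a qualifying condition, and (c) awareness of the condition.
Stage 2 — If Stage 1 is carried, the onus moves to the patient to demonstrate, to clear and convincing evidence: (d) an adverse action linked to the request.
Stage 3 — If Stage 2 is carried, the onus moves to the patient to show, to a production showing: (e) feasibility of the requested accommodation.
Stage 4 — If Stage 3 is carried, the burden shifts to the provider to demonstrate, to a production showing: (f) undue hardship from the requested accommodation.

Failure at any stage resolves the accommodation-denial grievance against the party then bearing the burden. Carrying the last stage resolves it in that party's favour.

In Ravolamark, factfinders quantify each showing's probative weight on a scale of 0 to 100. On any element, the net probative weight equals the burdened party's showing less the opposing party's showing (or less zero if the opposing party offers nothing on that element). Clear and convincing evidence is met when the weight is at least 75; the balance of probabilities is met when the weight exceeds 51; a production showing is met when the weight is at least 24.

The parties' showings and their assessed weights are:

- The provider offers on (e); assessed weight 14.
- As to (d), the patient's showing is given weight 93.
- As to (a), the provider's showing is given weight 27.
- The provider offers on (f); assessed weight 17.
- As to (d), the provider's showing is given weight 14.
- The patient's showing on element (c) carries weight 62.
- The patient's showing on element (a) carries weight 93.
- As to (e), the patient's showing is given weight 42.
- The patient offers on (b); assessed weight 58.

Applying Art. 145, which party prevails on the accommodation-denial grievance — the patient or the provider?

patient

At Stage 1 the patient must meet the balance of probabilities (weight exceeds 51): on (a) the weight is 93 less the opposing 27 gives net 66, which does exceed 51, so (a) meets the standard; on (b) the weight is 58, > 51, so (b) meets the standard; on (c) the weight is 62, which does exceed 51, so (c) meets the standard.
  Stage 1 carried; the burden remains with the patient.
At Stage 2 the patient must meet clear and convincing evidence (weight is at least 75): on (d) the weight is 93 less the opposing 14 gives net 79, ≥ 75, so (d) meets the standard.
  Stage 2 carried; the burden remains with the patient.
At Stage 3 the patient must meet a production showing (weight is at least 24): on (e) the weight is 42 less the opposing 14 gives net 28, which does reach 24, so (e) meets the standard.
  All elements met. The burden passes to the provider.
At Stage 4 the provider must meet a production showing (weight is at least 24): on (f) the weight is 17, < 24, so (f) does not meet the standard.
  The provider does not carry Stage 4.
The analysis ends at Stage 4; the patient prevails.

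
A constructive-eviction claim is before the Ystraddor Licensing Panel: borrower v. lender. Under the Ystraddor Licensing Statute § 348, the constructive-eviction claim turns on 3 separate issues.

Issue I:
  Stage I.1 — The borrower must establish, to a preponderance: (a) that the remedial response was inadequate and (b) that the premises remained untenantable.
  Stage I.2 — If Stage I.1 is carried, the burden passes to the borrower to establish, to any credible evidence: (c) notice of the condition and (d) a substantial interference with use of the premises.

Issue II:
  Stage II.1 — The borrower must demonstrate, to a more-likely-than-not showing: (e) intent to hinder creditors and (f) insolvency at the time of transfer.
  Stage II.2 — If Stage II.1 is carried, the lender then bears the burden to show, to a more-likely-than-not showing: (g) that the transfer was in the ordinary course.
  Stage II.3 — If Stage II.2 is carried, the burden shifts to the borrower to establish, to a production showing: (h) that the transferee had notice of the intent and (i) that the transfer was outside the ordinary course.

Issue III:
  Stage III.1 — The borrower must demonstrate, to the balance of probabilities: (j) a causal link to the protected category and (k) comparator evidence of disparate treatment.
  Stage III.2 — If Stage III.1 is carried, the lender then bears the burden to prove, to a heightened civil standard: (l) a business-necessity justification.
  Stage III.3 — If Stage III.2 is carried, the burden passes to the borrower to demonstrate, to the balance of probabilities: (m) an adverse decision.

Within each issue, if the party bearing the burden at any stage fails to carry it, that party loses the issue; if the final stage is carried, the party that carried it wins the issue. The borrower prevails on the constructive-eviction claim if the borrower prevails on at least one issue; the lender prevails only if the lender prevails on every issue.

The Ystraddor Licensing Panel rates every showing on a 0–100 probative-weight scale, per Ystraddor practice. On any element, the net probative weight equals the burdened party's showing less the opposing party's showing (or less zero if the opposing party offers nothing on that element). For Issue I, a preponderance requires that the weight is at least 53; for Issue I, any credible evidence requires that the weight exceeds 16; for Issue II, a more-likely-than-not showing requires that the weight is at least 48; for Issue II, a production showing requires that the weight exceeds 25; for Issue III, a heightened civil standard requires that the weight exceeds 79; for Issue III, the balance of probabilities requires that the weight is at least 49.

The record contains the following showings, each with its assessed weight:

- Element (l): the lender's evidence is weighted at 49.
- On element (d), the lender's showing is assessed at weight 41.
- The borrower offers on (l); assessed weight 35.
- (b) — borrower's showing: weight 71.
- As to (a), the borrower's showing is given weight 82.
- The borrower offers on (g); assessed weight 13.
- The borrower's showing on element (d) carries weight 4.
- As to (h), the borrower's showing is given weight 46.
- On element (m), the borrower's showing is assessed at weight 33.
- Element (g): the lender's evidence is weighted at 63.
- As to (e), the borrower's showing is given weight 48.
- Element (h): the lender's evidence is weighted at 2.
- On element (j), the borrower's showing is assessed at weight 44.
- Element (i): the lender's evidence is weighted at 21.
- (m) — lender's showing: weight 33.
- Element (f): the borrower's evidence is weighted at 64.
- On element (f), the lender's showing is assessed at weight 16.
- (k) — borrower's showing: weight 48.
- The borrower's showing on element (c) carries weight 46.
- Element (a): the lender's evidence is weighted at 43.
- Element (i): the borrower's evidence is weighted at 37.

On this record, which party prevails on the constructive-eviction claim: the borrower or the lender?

— Issue I —
At Stage I.1 the borrower must meet a preponderance (weight is at least 53): on (a) the weight is 82 less the opposing 43 gives net 39, which does not reach 53, so (a) does not meet the standard; on (b) the weight is 71, which does reach 53, so (b) meets the standard.
  The borrower does not carry Stage I.1.
The lender prevails on this issue.
— Issue II —
Stage II.1 (borrower, a more-likely-than-not showing, weight is at least 48): (e) 48 ≥ 48 — meets; (f) net 64−16=48 ≥ 48 — meets.
  All elements met. The burden passes to the lender.
Stage II.2 (lender, a more-likely-than-not showing, weight is at least 48): (g) net 63−13=50 ≥ 48 — meets.
  Stage II.2 carried; the burden shifts to the borrower.
Stage II.3 (borrower, a production showing, weight exceeds 25): (h) net 46−2=44 > 25 — meets; (i) net 37−21=16 ≤ 25 — fails.
  The borrower does not carry Stage II.3.
The lender prevails on this issue.
— Issue III —
At Stage III.1 the borrower must meet the balance of probabilities (weight is at least 49): on (j) the weight is 44, which does not reach 49, so (j) does not meet the standard; on (k) the weight is 48, < 49, so (k) does not meet the standard.
  Stage III.1 not carried; the borrower fails its burden.
The analysis ends at Stage III.1; the lender prevails on this issue.
Per-issue: Issue I → lender; Issue II → lender; Issue III → lender. The borrower must prevail on at least one issue; overall, the lender prevails.

lender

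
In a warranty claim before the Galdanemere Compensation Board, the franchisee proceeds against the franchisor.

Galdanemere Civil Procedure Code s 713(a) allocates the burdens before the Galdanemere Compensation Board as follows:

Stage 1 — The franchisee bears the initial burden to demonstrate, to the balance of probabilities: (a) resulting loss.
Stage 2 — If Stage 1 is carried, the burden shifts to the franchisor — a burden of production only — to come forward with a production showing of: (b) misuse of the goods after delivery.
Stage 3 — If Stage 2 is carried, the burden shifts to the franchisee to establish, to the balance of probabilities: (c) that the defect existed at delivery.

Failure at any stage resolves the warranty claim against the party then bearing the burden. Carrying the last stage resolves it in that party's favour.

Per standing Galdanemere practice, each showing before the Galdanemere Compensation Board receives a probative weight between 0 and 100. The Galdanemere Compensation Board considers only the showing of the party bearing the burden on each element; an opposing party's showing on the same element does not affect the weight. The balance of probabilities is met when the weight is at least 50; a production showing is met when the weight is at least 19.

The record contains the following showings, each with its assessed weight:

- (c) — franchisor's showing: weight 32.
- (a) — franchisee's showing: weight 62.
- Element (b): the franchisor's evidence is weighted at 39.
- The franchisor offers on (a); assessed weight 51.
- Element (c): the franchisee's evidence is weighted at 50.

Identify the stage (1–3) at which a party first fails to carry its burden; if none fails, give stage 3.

stage 3

Stage 1 (franchisee, the balance of probabilities, weight is at least 50): (a) 62 (franchisor's 51 disregarded) ≥ 50 — meets.
  The franchisee carries Stage 1; the franchisor now bears the burden.
Stage 2 (franchisor, a production showing, weight is at least 19): (b) 39 ≥ 19 — meets.
  Stage 2 carried; the burden shifts to the franchisee.
Stage 3 (franchisee, the balance of probabilities, weight is at least 50): (c) 50 (franchisor's 32 disregarded) ≥ 50 — meets.
  The franchisee carries the last stage.
Every stage carried; the franchisee prevails.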